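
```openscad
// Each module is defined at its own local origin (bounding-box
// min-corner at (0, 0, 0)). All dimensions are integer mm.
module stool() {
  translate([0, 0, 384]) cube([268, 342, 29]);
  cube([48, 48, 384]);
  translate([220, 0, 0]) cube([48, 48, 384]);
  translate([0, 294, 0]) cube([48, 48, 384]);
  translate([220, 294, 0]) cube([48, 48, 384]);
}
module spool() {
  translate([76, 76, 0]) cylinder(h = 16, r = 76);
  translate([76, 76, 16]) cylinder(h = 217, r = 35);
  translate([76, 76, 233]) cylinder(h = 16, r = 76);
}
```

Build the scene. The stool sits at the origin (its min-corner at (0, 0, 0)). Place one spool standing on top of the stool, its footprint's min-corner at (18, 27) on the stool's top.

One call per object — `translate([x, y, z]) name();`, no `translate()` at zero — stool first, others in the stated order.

stool();
translate([18, 27, 413]) spool();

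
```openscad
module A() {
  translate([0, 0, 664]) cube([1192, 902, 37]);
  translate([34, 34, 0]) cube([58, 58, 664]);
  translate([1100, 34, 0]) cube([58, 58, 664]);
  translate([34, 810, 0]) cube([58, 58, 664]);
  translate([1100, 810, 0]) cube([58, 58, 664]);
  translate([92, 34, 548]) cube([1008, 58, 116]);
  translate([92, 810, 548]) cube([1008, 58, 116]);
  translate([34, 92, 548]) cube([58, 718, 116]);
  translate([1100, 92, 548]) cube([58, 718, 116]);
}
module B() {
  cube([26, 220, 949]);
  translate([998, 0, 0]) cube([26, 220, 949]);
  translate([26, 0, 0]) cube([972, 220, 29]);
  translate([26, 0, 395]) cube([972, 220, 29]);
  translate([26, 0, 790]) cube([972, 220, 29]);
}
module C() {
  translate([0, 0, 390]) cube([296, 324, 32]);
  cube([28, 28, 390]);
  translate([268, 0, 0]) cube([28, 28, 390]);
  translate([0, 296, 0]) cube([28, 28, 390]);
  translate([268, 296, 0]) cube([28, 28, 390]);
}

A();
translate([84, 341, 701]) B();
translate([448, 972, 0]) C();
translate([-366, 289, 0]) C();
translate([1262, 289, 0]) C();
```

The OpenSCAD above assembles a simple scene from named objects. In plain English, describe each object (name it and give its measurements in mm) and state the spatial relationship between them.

A is a table: top 1192 mm (x) × 902 mm (y), 37 mm thick, upper face at z = 701 mm, on four 58×58 mm square legs, each inset 34 mm from the nearest pair of top edges, running from z = 0 to the bottom of the top. Four apron rails, 58 mm thick and 116 mm tall, run between adjacent legs with their top edges flush with the underside of the top and their outer faces flush with the legs' outer faces.

B is a bookshelf 1024 mm wide overall, 220 mm deep and 949 mm tall. The two sides are 26 mm thick vertical panels. 3 horizontal shelves of 29 mm thickness span between the inner faces of the sides; the lowest shelf sits on the floor and shelves are stacked with a clear vertical gap of 366 mm between each pair.

C is a four-legged stool. The seat is 296×324 mm, 32 mm thick, top at z = 422 mm. It stands on four square legs, each 28×28 mm in cross-section, from z = 0 to the seat underside, each flush with a corner of the seat.

The bookshelf is on top of the table, centred. Three stools sit around the table at the +y, −x, +x sides.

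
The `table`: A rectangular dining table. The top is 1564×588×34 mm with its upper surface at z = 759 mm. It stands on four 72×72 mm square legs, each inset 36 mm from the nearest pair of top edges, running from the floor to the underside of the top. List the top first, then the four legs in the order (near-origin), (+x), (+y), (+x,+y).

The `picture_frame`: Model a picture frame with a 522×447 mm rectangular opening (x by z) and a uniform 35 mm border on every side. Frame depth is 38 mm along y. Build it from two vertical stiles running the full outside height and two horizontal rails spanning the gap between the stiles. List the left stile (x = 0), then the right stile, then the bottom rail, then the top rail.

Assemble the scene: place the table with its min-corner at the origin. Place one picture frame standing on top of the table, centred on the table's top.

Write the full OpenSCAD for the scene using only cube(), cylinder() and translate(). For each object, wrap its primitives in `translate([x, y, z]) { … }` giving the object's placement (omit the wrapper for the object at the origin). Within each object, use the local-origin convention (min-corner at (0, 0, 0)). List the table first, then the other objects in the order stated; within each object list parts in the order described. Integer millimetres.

translate([0, 0, 725]) cube([1564, 588, 34]);
translate([36, 36, 0]) cube([72, 72, 725]);
translate([1456, 36, 0]) cube([72, 72, 725]);
translate([36, 480, 0]) cube([72, 72, 725]);
translate([1456, 480, 0]) cube([72, 72, 725]);
translate([486, 275, 759]) {
  cube([35, 38, 517]);
  translate([557, 0, 0]) cube([35, 38, 517]);
  translate([35, 0, 0]) cube([522, 38, 35]);
  translate([35, 0, 482]) cube([522, 38, 35]);
}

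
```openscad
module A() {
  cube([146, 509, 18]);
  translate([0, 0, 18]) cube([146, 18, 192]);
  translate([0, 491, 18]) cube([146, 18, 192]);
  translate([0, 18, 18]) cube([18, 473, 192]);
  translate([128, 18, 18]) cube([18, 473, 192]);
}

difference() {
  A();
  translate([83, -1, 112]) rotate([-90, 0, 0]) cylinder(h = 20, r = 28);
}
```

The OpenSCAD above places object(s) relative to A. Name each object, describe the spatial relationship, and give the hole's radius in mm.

The subtracted cylinder has r = 28 mm.

A is an open box. The open box has a circular hole through its front wall. The hole's radius is 28 mm.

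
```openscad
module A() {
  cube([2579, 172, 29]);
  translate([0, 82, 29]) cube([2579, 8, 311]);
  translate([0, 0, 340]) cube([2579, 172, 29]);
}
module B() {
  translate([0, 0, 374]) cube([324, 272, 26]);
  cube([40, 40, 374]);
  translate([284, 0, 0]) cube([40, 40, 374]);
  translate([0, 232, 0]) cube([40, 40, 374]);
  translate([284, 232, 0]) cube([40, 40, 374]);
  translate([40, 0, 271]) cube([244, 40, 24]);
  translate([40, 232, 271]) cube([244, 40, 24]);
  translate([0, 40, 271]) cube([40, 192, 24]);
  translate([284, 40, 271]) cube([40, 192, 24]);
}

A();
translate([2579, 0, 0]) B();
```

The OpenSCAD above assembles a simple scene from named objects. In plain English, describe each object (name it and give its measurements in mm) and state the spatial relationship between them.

A is an I-beam lying along x, 2579 mm long. Overall section height 369 mm. Two flanges 172 mm wide (y) and 29 mm thick, one on the floor and one at the top; a web 8 mm thick runs between them, centred on the flange width.

B is a four-legged stool. The seat is a 324×272×26 mm slab whose top surface is at z = 400 mm; four square legs, each 40×40 mm in cross-section, run from the floor (z = 0) to the underside of the seat, each flush with a corner of the seat. Four stretchers, 40 mm wide and 24 mm tall, connect adjacent legs with their undersides at z = 271 mm, each running between the inner faces of the legs it joins and aligned with the legs' outer faces on the other axis.

The stool is against the I-beam's +x side, with their −y faces flush.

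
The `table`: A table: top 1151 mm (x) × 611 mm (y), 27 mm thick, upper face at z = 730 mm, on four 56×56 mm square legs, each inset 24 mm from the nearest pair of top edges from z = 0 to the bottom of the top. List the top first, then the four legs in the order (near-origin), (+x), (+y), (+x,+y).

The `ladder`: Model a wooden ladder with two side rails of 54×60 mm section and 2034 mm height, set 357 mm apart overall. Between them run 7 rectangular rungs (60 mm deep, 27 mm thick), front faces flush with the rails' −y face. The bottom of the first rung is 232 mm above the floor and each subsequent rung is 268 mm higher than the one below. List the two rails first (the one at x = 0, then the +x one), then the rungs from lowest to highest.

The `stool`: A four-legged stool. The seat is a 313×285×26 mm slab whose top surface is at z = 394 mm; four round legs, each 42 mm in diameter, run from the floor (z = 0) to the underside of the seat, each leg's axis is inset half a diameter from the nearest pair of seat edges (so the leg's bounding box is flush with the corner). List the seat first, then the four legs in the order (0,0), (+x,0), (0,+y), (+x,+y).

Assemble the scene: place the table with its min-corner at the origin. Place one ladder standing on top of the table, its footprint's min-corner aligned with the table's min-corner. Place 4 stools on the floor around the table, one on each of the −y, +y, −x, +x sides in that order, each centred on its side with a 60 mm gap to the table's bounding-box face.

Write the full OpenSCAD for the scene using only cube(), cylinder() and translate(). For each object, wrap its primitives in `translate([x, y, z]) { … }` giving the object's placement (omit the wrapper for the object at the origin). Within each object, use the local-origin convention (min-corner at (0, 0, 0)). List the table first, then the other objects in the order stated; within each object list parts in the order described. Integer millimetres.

translate([0, 0, 703]) cube([1151, 611, 27]);
translate([24, 24, 0]) cube([56, 56, 703]);
translate([1071, 24, 0]) cube([56, 56, 703]);
translate([24, 531, 0]) cube([56, 56, 703]);
translate([1071, 531, 0]) cube([56, 56, 703]);
translate([0, 0, 730]) {
  cube([54, 60, 2034]);
  translate([303, 0, 0]) cube([54, 60, 2034]);
  translate([54, 0, 232]) cube([249, 60, 27]);
  translate([54, 0, 500]) cube([249, 60, 27]);
  translate([54, 0, 768]) cube([249, 60, 27]);
  translate([54, 0, 1036]) cube([249, 60, 27]);
  translate([54, 0, 1304]) cube([249, 60, 27]);
  translate([54, 0, 1572]) cube([249, 60, 27]);
  translate([54, 0, 1840]) cube([249, 60, 27]);
}
translate([419, -345, 0]) {
  translate([0, 0, 368]) cube([313, 285, 26]);
  translate([21, 21, 0]) cylinder(h = 368, r = 21);
  translate([292, 21, 0]) cylinder(h = 368, r = 21);
  translate([21, 264, 0]) cylinder(h = 368, r = 21);
  translate([292, 264, 0]) cylinder(h = 368, r = 21);
}
translate([419, 671, 0]) {
  translate([0, 0, 368]) cube([313, 285, 26]);
  translate([21, 21, 0]) cylinder(h = 368, r = 21);
  translate([292, 21, 0]) cylinder(h = 368, r = 21);
  translate([21, 264, 0]) cylinder(h = 368, r = 21);
  translate([292, 264, 0]) cylinder(h = 368, r = 21);
}
translate([-373, 163, 0]) {
  translate([0, 0, 368]) cube([313, 285, 26]);
  translate([21, 21, 0]) cylinder(h = 368, r = 21);
  translate([292, 21, 0]) cylinder(h = 368, r = 21);
  translate([21, 264, 0]) cylinder(h = 368, r = 21);
  translate([292, 264, 0]) cylinder(h = 368, r = 21);
}
translate([1211, 163, 0]) {
  translate([0, 0, 368]) cube([313, 285, 26]);
  translate([21, 21, 0]) cylinder(h = 368, r = 21);
  translate([292, 21, 0]) cylinder(h = 368, r = 21);
  translate([21, 264, 0]) cylinder(h = 368, r = 21);
  translate([292, 264, 0]) cylinder(h = 368, r = 21);
}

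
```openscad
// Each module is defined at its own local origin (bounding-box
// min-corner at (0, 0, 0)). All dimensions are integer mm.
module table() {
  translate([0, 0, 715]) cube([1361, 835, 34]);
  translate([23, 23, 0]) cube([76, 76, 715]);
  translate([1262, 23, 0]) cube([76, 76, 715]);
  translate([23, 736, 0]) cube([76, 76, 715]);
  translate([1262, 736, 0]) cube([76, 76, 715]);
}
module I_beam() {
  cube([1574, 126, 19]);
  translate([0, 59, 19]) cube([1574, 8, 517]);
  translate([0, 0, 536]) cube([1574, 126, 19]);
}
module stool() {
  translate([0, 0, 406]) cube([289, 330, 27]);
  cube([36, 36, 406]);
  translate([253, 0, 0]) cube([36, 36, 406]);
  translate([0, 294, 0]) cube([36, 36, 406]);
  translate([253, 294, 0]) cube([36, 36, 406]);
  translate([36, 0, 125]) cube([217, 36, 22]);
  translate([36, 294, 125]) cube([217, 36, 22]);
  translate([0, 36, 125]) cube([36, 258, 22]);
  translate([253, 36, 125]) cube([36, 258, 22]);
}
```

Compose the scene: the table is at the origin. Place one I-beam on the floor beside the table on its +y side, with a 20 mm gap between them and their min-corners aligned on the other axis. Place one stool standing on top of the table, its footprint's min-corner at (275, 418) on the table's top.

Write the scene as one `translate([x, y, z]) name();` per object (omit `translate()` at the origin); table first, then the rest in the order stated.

table();
translate([0, 855, 0]) I_beam();
translate([275, 418, 749]) stool();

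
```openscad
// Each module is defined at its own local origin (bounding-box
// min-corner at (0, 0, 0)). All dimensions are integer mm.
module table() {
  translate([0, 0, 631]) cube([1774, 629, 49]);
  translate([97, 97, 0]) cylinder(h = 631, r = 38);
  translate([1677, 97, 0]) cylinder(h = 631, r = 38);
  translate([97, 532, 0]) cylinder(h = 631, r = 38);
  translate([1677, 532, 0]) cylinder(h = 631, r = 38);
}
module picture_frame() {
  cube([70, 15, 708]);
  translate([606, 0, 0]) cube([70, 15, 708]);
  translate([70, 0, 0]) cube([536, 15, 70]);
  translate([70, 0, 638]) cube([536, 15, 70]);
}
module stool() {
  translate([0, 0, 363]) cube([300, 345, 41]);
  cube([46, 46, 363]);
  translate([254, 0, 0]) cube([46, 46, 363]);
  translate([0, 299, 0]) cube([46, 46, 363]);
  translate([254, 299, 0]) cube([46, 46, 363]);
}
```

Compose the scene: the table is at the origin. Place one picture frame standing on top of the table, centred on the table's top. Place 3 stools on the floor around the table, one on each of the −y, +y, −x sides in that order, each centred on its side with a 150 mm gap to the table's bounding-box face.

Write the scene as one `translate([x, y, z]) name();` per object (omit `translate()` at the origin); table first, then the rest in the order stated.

table();
translate([549, 307, 680]) picture_frame();
translate([737, -495, 0]) stool();
translate([737, 779, 0]) stool();
translate([-450, 142, 0]) stool();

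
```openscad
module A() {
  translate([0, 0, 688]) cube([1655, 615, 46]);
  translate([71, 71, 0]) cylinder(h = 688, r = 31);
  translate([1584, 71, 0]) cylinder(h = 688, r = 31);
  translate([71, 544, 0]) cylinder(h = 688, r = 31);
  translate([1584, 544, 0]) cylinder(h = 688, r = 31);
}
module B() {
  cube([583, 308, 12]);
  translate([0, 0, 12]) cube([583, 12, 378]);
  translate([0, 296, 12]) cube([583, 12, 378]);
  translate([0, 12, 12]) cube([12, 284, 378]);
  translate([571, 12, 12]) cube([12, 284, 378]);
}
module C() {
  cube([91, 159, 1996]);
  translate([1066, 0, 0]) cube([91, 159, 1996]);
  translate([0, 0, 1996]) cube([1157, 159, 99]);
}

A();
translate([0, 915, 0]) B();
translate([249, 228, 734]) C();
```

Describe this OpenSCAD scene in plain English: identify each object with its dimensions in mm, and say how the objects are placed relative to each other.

A is a table: top 1655 mm (x) × 615 mm (y), 46 mm thick, upper face at z = 734 mm, on four round legs of 62 mm diameter, each leg's bounding box inset 40 mm from the nearest pair of top edges, running from z = 0 to the bottom of the top.

B is an open-topped rectangular box: outside dimensions 583×308×390 mm, with a uniform wall and base thickness of 12 mm. The base is a full 583×308 slab on the floor; four walls sit on top of the base. The front and back walls (the −y and +y sides) span the full width; the two side walls fit between them.

C is a rectangular door frame: two vertical jambs of 91×159 mm section, 1996 mm tall, with a clear opening 975 mm wide between their inner faces. A header 99 mm tall and 159 mm deep lies on top of the jambs and spans the full outside width.

The open box is on the floor beside the table on its +y side. The door frame is on top of the table, centred.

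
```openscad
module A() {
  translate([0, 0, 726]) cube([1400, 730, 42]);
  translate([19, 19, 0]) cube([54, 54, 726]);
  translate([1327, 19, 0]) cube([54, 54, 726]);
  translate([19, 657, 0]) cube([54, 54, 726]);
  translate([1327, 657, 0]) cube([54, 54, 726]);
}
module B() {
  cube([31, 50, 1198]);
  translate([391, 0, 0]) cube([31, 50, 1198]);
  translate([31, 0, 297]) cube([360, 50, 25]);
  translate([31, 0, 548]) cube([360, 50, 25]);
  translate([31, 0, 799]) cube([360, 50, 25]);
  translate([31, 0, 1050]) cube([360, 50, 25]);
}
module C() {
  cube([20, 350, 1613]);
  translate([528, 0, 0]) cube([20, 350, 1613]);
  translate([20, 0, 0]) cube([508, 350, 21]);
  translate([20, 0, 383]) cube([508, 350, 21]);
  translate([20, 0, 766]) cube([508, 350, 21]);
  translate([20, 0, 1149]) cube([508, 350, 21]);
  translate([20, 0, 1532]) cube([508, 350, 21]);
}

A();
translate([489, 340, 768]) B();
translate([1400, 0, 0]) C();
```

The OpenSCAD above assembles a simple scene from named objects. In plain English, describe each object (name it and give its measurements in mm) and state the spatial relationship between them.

A is a rectangular dining table. The top is 1400×730×42 mm with its upper surface at z = 768 mm. It stands on four 54×54 mm square legs, each inset 19 mm from the nearest pair of top edges, running from the floor to the underside of the top.

B is a wooden ladder with two side rails of 31×50 mm section and 1198 mm height, set 422 mm apart overall. Between them run 4 rectangular rungs (50 mm deep, 25 mm thick), front faces flush with the rails' −y face. The bottom of the first rung is 297 mm above the floor and each subsequent rung is 251 mm higher than the one below.

C is an open bookshelf. Two side panels, each 20 mm thick, 350 mm deep and 1613 mm tall, stand 548 mm apart (outside-to-outside). Between them sit 5 shelves, each 21 mm thick and 350 mm deep, spanning the full gap between the sides. The bottom shelf rests on the floor (its underside at z = 0) and the clear gap between one shelf's top and the next shelf's underside is 362 mm.

The ladder is on top of the table, centred. The bookshelf is against the table's +x side, with their −y faces flush.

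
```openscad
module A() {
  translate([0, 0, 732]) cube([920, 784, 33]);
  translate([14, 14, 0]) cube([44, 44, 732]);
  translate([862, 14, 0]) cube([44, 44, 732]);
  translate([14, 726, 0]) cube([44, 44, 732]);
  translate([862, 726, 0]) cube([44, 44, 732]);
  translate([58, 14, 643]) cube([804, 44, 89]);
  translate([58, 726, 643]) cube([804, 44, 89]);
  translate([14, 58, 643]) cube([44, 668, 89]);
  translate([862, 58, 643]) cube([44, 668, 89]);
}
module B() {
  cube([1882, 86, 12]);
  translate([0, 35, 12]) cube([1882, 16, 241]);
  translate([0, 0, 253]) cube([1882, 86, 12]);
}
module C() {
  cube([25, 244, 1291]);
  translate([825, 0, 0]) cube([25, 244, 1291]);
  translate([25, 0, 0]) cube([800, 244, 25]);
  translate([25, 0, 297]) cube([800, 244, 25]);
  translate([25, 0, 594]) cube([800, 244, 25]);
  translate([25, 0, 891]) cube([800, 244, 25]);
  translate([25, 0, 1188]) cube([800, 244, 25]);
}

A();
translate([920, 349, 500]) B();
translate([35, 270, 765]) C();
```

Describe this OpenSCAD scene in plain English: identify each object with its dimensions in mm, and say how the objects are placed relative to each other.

A is a table with a 920×784 mm rectangular top, 33 mm thick, top surface at z = 765 mm, supported by four 44×44 mm square legs, each inset 14 mm from the nearest pair of top edges, running from the floor. Four apron rails, 44 mm thick and 89 mm tall, run between adjacent legs with their top edges flush with the underside of the top and their outer faces flush with the legs' outer faces.

B is an I-beam lying along x, 1882 mm long. Overall section height 265 mm. Two flanges 86 mm wide (y) and 12 mm thick, one on the floor and one at the top; a web 16 mm thick runs between them, centred on the flange width.

C is a bookshelf 850 mm wide overall, 244 mm deep and 1291 mm tall. The two sides are 25 mm thick vertical panels. 5 horizontal shelves of 25 mm thickness span between the inner faces of the sides; the lowest shelf sits on the floor and shelves are stacked with a clear vertical gap of 272 mm between each pair.

The I-beam is beside the table with their tops flush at z = 765. The bookshelf is on top of the table, centred.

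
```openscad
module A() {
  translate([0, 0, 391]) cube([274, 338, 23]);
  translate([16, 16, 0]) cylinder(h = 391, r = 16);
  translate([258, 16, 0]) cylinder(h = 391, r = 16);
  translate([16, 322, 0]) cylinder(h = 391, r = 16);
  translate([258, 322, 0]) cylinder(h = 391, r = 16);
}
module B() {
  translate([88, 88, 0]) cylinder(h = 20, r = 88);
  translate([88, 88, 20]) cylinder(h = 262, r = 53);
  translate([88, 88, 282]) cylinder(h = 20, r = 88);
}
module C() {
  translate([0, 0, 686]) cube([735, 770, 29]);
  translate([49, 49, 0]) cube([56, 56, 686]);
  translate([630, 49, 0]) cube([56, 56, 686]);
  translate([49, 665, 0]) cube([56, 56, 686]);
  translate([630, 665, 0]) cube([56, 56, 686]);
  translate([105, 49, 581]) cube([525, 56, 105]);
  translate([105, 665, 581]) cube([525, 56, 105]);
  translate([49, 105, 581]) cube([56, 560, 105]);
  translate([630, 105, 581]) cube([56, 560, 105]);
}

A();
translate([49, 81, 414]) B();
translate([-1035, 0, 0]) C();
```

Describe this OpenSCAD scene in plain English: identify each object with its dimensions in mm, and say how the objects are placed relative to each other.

A is a simple wooden stool: a rectangular seat 274 mm (x) by 338 mm (y), 23 mm thick, top face at z = 414 mm, on four round legs, each 32 mm in diameter. The legs rest on z = 0, each leg's axis is inset half a diameter from the nearest pair of seat edges (so the leg's bounding box is flush with the corner).

B is a spool: two coaxial disc flanges of radius 88 mm and thickness 20 mm, joined by a core cylinder of radius 53 mm and height 262 mm. The lower flange rests on z = 0 and the three cylinders share a vertical axis.

C is a table: top 735 mm (x) × 770 mm (y), 29 mm thick, upper face at z = 715 mm, on four 56×56 mm square legs, each inset 49 mm from the nearest pair of top edges, running from z = 0 to the bottom of the top. Four apron rails, 56 mm thick and 105 mm tall, run between adjacent legs with their top edges flush with the underside of the top and their outer faces flush with the legs' outer faces.

The spool is on top of the stool, centred. The table is on the floor beside the stool on its −x side.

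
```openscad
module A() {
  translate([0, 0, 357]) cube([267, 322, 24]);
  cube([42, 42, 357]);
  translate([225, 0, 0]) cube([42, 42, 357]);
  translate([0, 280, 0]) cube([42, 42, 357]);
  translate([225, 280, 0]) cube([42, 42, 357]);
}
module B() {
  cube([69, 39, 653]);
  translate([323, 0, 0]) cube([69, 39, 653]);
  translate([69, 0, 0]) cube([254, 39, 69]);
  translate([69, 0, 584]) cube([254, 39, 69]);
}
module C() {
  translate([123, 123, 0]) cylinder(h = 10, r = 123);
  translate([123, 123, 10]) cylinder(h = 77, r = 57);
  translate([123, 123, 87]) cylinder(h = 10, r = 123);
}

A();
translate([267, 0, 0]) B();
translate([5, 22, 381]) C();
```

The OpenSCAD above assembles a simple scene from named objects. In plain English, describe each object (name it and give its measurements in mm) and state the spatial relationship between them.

A is a four-legged stool. The seat is 267×322 mm, 24 mm thick, top at z = 381 mm. It stands on four square legs, each 42×42 mm in cross-section, from z = 0 to the seat underside, each flush with a corner of the seat.

B is a picture frame with a 254×515 mm rectangular opening (x by z) and a uniform 69 mm border on every side. Frame depth is 39 mm along y. It is built from two vertical stiles running the full outside height and two horizontal rails spanning the gap between the stiles.

C is a spool: two coaxial disc flanges of radius 123 mm and thickness 10 mm, joined by a core cylinder of radius 57 mm and height 77 mm. The lower flange rests on z = 0 and the three cylinders share a vertical axis.

The picture frame is against the stool's +x side, with their −y faces flush. The spool is on top of the stool.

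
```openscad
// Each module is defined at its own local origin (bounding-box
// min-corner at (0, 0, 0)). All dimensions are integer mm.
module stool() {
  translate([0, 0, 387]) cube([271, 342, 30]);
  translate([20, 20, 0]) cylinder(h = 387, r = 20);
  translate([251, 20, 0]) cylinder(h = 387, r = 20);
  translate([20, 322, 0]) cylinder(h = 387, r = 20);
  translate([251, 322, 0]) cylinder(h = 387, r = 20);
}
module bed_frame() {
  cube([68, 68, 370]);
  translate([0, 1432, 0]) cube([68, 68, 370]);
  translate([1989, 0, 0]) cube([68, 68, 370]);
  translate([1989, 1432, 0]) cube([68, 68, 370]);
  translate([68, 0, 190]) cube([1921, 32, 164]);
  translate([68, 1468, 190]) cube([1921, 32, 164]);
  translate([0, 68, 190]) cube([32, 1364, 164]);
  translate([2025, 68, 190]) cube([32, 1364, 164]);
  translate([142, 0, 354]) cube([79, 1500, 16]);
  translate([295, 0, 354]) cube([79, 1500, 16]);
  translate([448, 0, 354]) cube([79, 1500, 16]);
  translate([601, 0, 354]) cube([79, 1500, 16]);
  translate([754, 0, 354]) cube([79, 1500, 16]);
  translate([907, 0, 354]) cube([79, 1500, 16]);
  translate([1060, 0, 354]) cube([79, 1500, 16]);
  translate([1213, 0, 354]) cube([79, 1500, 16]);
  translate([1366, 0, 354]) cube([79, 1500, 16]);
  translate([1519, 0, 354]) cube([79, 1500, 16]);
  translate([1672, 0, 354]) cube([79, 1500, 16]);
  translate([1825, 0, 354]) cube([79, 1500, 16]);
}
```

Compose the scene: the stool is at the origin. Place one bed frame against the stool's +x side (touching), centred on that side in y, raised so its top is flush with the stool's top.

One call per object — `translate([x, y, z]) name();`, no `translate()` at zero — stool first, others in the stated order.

stool();
translate([271, -579, 47]) bed_frame();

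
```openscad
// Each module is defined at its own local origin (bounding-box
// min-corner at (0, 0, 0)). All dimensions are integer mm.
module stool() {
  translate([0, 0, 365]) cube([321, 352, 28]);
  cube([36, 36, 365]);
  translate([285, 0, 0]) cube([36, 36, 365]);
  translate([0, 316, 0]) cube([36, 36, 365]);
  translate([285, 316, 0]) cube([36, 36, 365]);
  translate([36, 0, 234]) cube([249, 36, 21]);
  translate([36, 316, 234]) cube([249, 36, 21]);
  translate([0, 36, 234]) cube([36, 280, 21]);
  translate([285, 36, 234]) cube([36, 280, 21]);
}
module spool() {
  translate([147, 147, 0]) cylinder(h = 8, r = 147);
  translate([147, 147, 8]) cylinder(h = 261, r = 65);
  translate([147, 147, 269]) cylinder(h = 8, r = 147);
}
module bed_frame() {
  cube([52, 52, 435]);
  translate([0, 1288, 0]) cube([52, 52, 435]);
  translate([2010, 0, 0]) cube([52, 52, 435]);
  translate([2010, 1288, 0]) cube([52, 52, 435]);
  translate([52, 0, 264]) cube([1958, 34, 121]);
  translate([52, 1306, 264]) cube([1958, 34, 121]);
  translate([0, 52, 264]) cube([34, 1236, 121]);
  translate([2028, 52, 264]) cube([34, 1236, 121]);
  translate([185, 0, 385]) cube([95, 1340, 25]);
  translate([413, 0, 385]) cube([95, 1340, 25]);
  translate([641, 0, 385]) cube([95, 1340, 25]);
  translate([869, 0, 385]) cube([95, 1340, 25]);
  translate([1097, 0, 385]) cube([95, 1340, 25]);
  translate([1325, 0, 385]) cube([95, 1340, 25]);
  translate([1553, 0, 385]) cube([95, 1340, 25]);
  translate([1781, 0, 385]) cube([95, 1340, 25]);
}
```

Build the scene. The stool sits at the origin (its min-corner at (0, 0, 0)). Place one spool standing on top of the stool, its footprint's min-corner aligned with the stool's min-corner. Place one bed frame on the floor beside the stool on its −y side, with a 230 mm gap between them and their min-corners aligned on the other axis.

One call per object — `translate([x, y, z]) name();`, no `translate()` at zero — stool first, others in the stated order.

stool();
translate([0, 0, 393]) spool();
translate([0, -1570, 0]) bed_frame();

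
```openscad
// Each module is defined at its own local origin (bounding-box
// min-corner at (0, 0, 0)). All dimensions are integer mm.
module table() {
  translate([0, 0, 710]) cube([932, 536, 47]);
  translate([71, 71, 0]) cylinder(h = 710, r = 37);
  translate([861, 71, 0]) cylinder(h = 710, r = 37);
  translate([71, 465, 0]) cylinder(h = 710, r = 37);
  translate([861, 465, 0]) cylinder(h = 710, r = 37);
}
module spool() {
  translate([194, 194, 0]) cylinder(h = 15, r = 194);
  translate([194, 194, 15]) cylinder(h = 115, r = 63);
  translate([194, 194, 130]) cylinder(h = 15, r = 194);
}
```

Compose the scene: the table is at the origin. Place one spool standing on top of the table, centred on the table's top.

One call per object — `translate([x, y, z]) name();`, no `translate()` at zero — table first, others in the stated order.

table();
translate([272, 74, 757]) spool();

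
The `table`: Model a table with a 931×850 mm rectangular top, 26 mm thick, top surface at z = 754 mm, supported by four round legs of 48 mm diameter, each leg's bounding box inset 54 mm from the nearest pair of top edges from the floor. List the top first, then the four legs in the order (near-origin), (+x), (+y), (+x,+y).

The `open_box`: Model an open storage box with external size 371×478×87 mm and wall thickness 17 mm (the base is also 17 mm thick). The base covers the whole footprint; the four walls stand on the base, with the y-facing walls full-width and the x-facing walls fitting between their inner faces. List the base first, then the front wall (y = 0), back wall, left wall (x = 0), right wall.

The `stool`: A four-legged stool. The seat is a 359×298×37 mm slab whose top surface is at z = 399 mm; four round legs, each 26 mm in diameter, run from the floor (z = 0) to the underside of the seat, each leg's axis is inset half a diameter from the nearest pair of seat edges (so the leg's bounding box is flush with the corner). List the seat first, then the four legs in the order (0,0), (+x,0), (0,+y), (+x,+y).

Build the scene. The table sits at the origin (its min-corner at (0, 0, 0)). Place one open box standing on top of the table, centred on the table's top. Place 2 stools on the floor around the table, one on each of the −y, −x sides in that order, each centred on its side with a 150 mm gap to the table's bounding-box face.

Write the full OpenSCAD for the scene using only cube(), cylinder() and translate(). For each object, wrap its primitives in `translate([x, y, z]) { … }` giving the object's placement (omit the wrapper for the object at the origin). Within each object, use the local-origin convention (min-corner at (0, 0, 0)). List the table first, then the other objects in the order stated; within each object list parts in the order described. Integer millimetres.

translate([0, 0, 728]) cube([931, 850, 26]);
translate([78, 78, 0]) cylinder(h = 728, r = 24);
translate([853, 78, 0]) cylinder(h = 728, r = 24);
translate([78, 772, 0]) cylinder(h = 728, r = 24);
translate([853, 772, 0]) cylinder(h = 728, r = 24);
translate([280, 186, 754]) {
  cube([371, 478, 17]);
  translate([0, 0, 17]) cube([371, 17, 70]);
  translate([0, 461, 17]) cube([371, 17, 70]);
  translate([0, 17, 17]) cube([17, 444, 70]);
  translate([354, 17, 17]) cube([17, 444, 70]);
}
translate([286, -448, 0]) {
  translate([0, 0, 362]) cube([359, 298, 37]);
  translate([13, 13, 0]) cylinder(h = 362, r = 13);
  translate([346, 13, 0]) cylinder(h = 362, r = 13);
  translate([13, 285, 0]) cylinder(h = 362, r = 13);
  translate([346, 285, 0]) cylinder(h = 362, r = 13);
}
translate([-509, 276, 0]) {
  translate([0, 0, 362]) cube([359, 298, 37]);
  translate([13, 13, 0]) cylinder(h = 362, r = 13);
  translate([346, 13, 0]) cylinder(h = 362, r = 13);
  translate([13, 285, 0]) cylinder(h = 362, r = 13);
  translate([346, 285, 0]) cylinder(h = 362, r = 13);
}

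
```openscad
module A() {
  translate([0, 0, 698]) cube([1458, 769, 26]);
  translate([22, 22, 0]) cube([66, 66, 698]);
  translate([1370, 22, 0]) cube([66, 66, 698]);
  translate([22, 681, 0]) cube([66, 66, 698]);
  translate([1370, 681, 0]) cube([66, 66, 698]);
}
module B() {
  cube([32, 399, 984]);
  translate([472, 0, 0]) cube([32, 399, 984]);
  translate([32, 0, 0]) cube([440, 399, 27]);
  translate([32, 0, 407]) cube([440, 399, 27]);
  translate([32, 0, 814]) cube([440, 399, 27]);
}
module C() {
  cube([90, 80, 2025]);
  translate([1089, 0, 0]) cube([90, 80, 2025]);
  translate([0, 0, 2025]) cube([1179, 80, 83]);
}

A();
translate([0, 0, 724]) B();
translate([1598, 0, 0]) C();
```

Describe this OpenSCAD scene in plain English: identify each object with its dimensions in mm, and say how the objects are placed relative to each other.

A is a rectangular dining table. The top is 1458×769×26 mm with its upper surface at z = 724 mm. It stands on four 66×66 mm square legs, each inset 22 mm from the nearest pair of top edges, running from the floor to the underside of the top.

B is an open bookshelf. Two side panels, each 32 mm thick, 399 mm deep and 984 mm tall, stand 504 mm apart (outside-to-outside). Between them sit 3 shelves, each 27 mm thick and 399 mm deep, spanning the full gap between the sides. The bottom shelf rests on the floor (its underside at z = 0) and the clear gap between one shelf's top and the next shelf's underside is 380 mm.

C is a rectangular door frame: two vertical jambs of 90×80 mm section, 2025 mm tall, with a clear opening 999 mm wide between their inner faces. A header 83 mm tall and 80 mm deep lies on top of the jambs and spans the full outside width.

The bookshelf is on top of the table. The door frame is on the floor beside the table on its +x side.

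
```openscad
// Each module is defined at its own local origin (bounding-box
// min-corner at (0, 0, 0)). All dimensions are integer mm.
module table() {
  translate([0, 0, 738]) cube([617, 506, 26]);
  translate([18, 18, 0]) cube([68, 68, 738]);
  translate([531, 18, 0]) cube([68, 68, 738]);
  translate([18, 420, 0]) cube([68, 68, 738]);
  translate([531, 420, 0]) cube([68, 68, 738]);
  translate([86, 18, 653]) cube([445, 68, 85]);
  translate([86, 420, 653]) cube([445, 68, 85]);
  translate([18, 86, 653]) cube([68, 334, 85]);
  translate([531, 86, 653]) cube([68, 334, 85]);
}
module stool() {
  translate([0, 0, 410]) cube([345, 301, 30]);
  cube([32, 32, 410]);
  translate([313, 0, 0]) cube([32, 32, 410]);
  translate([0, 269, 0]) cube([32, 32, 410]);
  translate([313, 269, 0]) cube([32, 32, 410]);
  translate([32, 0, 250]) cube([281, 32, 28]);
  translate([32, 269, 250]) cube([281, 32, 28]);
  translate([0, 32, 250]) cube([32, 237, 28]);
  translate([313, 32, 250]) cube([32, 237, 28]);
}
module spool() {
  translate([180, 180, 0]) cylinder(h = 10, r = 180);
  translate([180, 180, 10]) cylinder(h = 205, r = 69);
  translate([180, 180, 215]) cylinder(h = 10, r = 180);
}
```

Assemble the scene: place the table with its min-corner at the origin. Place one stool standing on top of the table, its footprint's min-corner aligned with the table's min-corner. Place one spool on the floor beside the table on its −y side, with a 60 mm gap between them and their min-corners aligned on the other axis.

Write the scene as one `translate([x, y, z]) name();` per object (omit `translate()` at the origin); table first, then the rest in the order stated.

table();
translate([0, 0, 764]) stool();
translate([0, -420, 0]) spool();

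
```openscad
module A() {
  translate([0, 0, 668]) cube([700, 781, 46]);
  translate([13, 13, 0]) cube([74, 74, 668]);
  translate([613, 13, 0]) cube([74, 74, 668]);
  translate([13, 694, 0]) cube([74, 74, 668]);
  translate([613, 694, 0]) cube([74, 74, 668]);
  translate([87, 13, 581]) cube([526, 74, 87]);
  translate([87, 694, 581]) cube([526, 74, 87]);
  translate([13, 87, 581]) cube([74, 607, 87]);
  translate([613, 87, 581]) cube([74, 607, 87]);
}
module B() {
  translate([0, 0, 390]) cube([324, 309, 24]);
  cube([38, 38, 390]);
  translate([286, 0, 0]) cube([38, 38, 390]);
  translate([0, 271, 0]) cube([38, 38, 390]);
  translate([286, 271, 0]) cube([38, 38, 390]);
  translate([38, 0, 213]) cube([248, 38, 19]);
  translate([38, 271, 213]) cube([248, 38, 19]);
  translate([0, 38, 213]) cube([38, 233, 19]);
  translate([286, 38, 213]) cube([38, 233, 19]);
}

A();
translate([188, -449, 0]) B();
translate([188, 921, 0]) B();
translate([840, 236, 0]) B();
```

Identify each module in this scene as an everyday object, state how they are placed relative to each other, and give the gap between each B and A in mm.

A is a table. B is a stool. Three stools sit around the table at the −y, +y, +x sides. The gap between each stool and the table is 140 mm.

Each stool's nearest face is 140 mm from the table's bounding box.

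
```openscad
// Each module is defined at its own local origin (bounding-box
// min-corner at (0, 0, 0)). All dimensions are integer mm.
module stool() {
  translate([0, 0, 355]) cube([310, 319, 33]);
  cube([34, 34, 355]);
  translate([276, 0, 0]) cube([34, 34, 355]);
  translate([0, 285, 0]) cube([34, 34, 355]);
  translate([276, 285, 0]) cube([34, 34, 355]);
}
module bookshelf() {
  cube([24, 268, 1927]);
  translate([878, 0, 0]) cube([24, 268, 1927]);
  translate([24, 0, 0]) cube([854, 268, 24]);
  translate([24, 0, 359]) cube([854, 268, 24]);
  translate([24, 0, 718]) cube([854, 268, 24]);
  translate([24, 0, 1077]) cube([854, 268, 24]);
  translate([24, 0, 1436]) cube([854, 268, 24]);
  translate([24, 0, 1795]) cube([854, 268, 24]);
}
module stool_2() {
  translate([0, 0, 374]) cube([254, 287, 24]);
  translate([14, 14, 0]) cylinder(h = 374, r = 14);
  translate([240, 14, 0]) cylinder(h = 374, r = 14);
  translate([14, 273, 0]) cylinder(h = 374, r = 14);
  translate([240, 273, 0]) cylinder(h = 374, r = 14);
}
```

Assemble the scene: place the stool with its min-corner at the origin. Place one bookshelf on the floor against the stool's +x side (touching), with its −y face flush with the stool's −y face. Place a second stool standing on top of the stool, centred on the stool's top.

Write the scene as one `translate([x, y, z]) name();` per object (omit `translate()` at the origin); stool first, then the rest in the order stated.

stool();
translate([310, 0, 0]) bookshelf();
translate([28, 16, 388]) stool_2();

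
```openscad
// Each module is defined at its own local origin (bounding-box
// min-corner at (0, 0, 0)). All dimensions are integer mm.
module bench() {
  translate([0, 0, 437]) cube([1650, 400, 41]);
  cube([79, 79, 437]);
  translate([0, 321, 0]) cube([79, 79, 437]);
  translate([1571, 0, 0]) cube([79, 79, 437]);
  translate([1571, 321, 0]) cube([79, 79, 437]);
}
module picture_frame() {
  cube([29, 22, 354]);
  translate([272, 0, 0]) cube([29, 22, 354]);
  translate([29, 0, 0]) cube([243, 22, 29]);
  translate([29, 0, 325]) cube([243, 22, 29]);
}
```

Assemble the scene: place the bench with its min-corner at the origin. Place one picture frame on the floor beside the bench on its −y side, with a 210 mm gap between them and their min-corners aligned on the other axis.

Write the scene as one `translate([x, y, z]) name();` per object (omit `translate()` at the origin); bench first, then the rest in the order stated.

bench();
translate([0, -232, 0]) picture_frame();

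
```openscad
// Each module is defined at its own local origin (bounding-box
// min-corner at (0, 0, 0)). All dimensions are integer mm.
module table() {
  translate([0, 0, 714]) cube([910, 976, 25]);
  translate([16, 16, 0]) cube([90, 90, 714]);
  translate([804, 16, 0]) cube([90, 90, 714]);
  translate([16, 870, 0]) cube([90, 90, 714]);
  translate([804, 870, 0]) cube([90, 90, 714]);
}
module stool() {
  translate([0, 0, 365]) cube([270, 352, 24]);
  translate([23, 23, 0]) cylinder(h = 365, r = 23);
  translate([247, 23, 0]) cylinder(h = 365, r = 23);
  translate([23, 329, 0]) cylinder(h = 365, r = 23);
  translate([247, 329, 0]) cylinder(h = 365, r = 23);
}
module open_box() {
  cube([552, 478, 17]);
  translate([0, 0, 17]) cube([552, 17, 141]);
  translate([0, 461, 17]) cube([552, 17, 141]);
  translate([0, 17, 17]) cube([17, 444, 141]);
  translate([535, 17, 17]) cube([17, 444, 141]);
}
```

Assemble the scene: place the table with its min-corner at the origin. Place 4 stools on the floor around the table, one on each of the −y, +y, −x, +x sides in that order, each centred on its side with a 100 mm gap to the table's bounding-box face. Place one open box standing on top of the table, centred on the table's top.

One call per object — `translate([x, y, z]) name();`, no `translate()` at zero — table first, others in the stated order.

table();
translate([320, -452, 0]) stool();
translate([320, 1076, 0]) stool();
translate([-370, 312, 0]) stool();
translate([1010, 312, 0]) stool();
translate([179, 249, 739]) open_box();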